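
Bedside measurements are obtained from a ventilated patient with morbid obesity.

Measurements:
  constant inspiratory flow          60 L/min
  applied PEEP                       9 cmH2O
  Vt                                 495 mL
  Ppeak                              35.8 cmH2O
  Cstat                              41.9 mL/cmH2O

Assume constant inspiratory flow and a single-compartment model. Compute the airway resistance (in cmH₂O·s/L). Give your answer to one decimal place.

Flow: 60 L/min ÷ 60 = 1 L/s.
Equation of motion (constant flow): PIP = Vt/C + R·V̇ + PEEP.
R·V̇ = PIP − Vt/C − PEEP = 35.8 − 495/41.9 − 9 = 35.8 − 11.814 − 9 = 14.986 cmH2O.
R = 14.986 / 1 = 14.986 cmH2O·s/L.

15.0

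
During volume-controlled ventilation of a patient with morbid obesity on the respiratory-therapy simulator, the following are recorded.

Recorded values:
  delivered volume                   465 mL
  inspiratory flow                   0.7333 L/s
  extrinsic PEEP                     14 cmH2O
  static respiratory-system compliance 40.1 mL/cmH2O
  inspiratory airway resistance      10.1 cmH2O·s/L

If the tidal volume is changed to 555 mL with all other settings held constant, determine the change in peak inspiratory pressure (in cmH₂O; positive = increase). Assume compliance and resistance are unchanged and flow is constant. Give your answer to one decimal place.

2.2

PIP = Vt/C + R·V̇ + PEEP (constant-flow equation of motion).
Only the elastic term changes: ΔPIP = ΔVt / C = (555 − 465) / 40.1 = 2.244 cmH2O.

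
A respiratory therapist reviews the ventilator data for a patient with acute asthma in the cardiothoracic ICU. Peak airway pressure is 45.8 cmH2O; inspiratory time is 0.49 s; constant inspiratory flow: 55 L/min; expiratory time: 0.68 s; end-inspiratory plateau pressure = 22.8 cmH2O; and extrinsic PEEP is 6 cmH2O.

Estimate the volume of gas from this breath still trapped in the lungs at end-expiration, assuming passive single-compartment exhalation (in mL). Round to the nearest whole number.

Flow: 55 L/min ÷ 60 = 0.9167 L/s.
Vt = flow × Ti = 0.9167 L/s × 0.49 s × 1000 mL/L = 449.18 mL.
R = (PIP − Pplat)/V̇ = (45.8 − 22.8) / 0.9167 = 23.0/0.9167 = 25.09 cmH2O·s/L.
C = Vt/(Pplat − PEEP) = 449.18 / (22.8 − 6) = 449.18/16.8 = 26.737 mL/cmH2O.
τ = R × C = 25.09 × 0.02674 L/cmH2O = 0.6709 s.
Fraction remaining = e^(−Te/τ) = e^(−0.68/0.6709) = 0.3629.
Trapped volume = 449.18 × 0.3629 = 163.01 mL.

163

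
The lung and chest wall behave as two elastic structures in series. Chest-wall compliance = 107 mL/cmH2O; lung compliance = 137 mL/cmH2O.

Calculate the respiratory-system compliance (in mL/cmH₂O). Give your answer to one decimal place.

60.1

Lung and chest wall are elastances in series: 1/Crs = 1/CL + 1/Ccw.
1/Crs = 1/137 + 1/107 = 0.01665.
Crs = 60.06 mL/cmH2O.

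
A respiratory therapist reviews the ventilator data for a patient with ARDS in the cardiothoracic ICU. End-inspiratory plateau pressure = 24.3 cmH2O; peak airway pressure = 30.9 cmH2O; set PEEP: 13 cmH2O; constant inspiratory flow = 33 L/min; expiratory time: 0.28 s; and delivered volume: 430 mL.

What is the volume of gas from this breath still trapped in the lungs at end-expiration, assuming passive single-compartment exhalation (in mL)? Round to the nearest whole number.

Flow: 33 L/min ÷ 60 = 0.55 L/s.
R = (PIP − Pplat)/V̇ = (30.9 − 24.3) / 0.55 = 6.6/0.55 = 12.0 cmH2O·s/L.
C = Vt/(Pplat − PEEP) = 430.0 / (24.3 − 13) = 430.0/11.3 = 38.053 mL/cmH2O.
τ = R × C = 12.0 × 0.03805 L/cmH2O = 0.4566 s.
Fraction remaining = e^(−Te/τ) = e^(−0.28/0.4566) = 0.5416.
Trapped volume = 430.0 × 0.5416 = 232.89 mL.

233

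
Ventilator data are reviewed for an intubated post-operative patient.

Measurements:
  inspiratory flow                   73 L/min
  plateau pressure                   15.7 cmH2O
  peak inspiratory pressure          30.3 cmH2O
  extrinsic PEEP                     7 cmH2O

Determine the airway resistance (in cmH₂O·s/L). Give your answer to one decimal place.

12.0

Flow: 73 L/min ÷ 60 = 1.2167 L/s.
Raw = (PIP − Pplat) / flow = (30.3 − 15.7) / 1.2167 = 14.6 / 1.2167 = 12.0 cmH2O·s/L.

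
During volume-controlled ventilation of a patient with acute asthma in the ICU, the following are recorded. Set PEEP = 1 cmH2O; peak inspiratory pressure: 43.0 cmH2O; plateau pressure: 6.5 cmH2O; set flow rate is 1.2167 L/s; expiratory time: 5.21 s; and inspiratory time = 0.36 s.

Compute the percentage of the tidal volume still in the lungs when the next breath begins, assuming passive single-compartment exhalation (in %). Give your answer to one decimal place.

Vt = flow × Ti = 1.2167 L/s × 0.36 s × 1000 mL/L = 438.01 mL.
R = (PIP − Pplat)/V̇ = (43.0 − 6.5) / 1.2167 = 36.5/1.2167 = 29.999 cmH2O·s/L.
C = Vt/(Pplat − PEEP) = 438.01 / (6.5 − 1) = 438.01/5.5 = 79.638 mL/cmH2O.
τ = R × C = 29.999 × 0.07964 L/cmH2O = 2.389 s.
Fraction remaining at end-expiration = e^(−Te/τ) = e^(−5.21/2.389) = 0.1129 → 11.29%.

11.3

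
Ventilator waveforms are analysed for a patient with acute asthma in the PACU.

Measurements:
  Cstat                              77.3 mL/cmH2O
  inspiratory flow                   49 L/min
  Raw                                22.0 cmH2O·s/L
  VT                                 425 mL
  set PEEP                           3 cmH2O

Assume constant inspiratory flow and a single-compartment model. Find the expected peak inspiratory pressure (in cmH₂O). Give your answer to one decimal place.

Flow: 49 L/min ÷ 60 = 0.8167 L/s.
Equation of motion (constant flow): PIP = Vt/C + R·V̇ + PEEP.
PIP = 425/77.3 + 22.0×0.8167 + 3 = 5.498 + 17.967 + 3 = 26.465 cmH2O.

26.5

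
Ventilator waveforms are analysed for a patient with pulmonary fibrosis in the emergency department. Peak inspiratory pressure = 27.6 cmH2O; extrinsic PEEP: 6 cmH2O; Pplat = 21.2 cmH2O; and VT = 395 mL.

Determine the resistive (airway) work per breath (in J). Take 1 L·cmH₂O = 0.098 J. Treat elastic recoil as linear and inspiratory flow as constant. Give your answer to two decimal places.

With constant inspiratory flow the resistive pressure is constant at PIP − Pplat = 27.6 − 21.2 = 6.4 cmH2O, so resistive work = 6.4 × 0.395 = 2.528 L·cmH2O.
× 0.098 J/(L·cmH2O) → 0.2477 J.

0.25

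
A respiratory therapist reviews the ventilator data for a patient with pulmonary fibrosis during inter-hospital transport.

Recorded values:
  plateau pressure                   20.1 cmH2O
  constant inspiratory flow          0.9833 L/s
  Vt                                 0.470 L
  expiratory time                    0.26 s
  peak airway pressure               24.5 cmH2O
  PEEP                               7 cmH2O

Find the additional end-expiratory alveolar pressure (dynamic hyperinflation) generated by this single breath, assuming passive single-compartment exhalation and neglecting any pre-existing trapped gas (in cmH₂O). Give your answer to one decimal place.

2.6

R = (PIP − Pplat)/V̇ = (24.5 − 20.1) / 0.9833 = 4.4/0.9833 = 4.475 cmH2O·s/L.
C = Vt/(Pplat − PEEP) = 470.0 / (20.1 − 7) = 470.0/13.1 = 35.878 mL/cmH2O.
τ = R × C = 4.475 × 0.03588 L/cmH2O = 0.1606 s.
Fraction remaining = e^(−Te/τ) = e^(−0.26/0.1606) = 0.1981; trapped volume = 470.0 × 0.1981 = 93.107 mL.
Additional alveolar pressure from trapping ≈ V_trapped / C = 93.107 / 35.878 = 2.595 cmH2O.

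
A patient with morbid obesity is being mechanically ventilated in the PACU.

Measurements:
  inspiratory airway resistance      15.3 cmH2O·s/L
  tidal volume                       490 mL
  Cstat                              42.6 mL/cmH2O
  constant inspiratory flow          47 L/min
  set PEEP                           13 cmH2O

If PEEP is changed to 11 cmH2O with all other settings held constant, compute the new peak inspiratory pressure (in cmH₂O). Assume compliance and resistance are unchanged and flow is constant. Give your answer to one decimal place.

Flow: 47 L/min ÷ 60 = 0.7833 L/s.
PIP = Vt/C + R·V̇ + PEEP (constant-flow equation of motion).
Only the baseline term changes: ΔPIP = ΔPEEP = 11 − 13 = -2.0 cmH2O.
Original PIP = 490/42.6 + 15.3×0.7833 + 13 = 36.487 cmH2O; new PIP = 36.487 + (-2.0) = 34.487 cmH2O.

34.5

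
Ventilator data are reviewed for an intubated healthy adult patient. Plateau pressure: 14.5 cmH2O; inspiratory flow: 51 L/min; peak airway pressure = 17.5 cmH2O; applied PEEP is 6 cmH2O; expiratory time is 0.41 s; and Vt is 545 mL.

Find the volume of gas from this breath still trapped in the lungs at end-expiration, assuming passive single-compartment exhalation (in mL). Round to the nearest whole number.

Flow: 51 L/min ÷ 60 = 0.85 L/s.
R = (PIP − Pplat)/V̇ = (17.5 − 14.5) / 0.85 = 3.0/0.85 = 3.529 cmH2O·s/L.
C = Vt/(Pplat − PEEP) = 545.0 / (14.5 − 6) = 545.0/8.5 = 64.118 mL/cmH2O.
τ = R × C = 3.529 × 0.06412 L/cmH2O = 0.2263 s.
Fraction remaining = e^(−Te/τ) = e^(−0.41/0.2263) = 0.1634.
Trapped volume = 545.0 × 0.1634 = 89.053 mL.

89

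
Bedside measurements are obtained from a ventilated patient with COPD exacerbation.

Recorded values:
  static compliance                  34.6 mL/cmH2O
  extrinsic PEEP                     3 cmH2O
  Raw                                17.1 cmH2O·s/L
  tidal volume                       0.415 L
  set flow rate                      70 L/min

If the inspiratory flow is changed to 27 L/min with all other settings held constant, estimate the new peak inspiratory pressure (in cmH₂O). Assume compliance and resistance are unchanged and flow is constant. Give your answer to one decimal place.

Flow: 70 L/min ÷ 60 = 1.1667 L/s.
New flow: 27 L/min ÷ 60 = 0.45 L/s.
PIP = Vt/C + R·V̇ + PEEP (constant-flow equation of motion).
Only the resistive term changes: ΔPIP = R × ΔV̇ = 17.1 × (0.45 − 1.1667) = 17.1 × -0.7167 = -12.256 cmH2O.
Original PIP = 415/34.6 + 17.1×1.1667 + 3 = 34.945 cmH2O; new PIP = 34.945 + (-12.256) = 22.689 cmH2O.

22.7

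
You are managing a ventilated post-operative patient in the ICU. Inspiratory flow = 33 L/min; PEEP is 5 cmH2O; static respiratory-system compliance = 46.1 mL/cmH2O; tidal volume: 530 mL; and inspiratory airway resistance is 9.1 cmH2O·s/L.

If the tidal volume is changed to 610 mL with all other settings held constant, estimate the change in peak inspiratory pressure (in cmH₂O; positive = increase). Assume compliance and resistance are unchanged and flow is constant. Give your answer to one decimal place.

PIP = Vt/C + R·V̇ + PEEP (constant-flow equation of motion).
Only the elastic term changes: ΔPIP = ΔVt / C = (610 − 530) / 46.1 = 1.735 cmH2O.

1.7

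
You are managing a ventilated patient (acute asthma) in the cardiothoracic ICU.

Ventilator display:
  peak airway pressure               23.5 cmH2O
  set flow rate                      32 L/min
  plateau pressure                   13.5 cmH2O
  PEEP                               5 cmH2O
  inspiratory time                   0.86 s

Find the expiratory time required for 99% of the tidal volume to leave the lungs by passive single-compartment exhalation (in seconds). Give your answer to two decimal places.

4.66

Flow: 32 L/min ÷ 60 = 0.5333 L/s.
Vt = flow × Ti = 0.5333 L/s × 0.86 s × 1000 mL/L = 458.64 mL.
R = (PIP − Pplat)/V̇ = (23.5 − 13.5) / 0.5333 = 10.0/0.5333 = 18.751 cmH2O·s/L.
C = Vt/(Pplat − PEEP) = 458.64 / (13.5 − 5) = 458.64/8.5 = 53.958 mL/cmH2O.
τ = R × C = 18.751 × 0.05396 L/cmH2O = 1.012 s.
t = −τ·ln(1 − 0.99) = −1.012·ln(0.01) = 4.66 s.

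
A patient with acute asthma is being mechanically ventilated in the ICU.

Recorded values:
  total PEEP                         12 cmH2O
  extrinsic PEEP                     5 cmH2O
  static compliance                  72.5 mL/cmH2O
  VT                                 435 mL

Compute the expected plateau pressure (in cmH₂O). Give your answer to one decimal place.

18.0

End-expiratory occlusion gives total PEEP = 12 cmH2O (intrinsic PEEP = 12 − 5 = 7). Use total PEEP for the elastic gradient.
Pplat = PEEPtotal + Vt / Cstat = 12 + 435 / 72.5 = 12 + 6.0 = 18.0 cmH2O.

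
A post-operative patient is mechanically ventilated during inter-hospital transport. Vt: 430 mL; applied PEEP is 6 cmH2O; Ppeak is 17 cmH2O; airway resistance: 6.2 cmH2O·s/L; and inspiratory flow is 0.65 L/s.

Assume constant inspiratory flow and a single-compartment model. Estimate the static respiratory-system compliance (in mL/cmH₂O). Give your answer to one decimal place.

61.7

Equation of motion (constant flow): PIP = Vt/C + R·V̇ + PEEP.
Vt/C = PIP − R·V̇ − PEEP = 17 − 6.2×0.65 − 6 = 17 − 4.03 − 6 = 6.97 cmH2O.
C = Vt / 6.97 = 430 / 6.97 = 61.693 mL/cmH2O.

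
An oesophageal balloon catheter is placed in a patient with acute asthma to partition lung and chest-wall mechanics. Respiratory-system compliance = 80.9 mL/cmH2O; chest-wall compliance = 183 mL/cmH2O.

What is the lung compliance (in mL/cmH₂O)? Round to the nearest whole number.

1/CL = 1/Crs − 1/Ccw.
1/CL = 1/80.9 − 1/183 = 0.006896.
CL = 145.01 mL/cmH2O.

145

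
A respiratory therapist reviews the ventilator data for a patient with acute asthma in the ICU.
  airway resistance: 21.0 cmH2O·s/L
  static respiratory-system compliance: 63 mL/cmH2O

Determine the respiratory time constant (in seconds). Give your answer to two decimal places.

τ = R × C = 21.0 × 63 mL/cmH2O = 21.0 × 0.063 L/cmH2O = 1.323 s.

1.32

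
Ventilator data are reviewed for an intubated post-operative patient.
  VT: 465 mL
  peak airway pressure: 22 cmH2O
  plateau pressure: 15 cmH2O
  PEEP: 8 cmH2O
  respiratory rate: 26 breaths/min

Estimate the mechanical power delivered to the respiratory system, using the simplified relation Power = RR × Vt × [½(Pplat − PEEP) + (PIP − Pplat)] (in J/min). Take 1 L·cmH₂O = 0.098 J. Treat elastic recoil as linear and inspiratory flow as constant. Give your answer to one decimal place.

Per-breath work = Vt × [½(Pplat−PEEP) + (PIP−Pplat)] = 0.465 × [0.5×7.0 + 7.0] = 0.465 × 10.5 = 4.883 L·cmH2O.
Power = 26 × 4.883 = 126.96 L·cmH2O/min.
× 0.098 J/(L·cmH2O) → 12.442 J/min.

12.4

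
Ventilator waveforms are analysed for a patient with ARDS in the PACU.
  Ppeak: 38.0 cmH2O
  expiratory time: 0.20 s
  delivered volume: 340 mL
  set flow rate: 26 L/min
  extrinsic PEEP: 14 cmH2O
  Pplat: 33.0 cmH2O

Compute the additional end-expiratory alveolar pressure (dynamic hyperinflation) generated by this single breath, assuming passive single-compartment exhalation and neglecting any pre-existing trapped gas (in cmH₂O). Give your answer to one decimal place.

Flow: 26 L/min ÷ 60 = 0.4333 L/s.
R = (PIP − Pplat)/V̇ = (38.0 − 33.0) / 0.4333 = 5.0/0.4333 = 11.539 cmH2O·s/L.
C = Vt/(Pplat − PEEP) = 340.0 / (33.0 − 14) = 340.0/19.0 = 17.895 mL/cmH2O.
τ = R × C = 11.539 × 0.0179 L/cmH2O = 0.2065 s.
Fraction remaining = e^(−Te/τ) = e^(−0.20/0.2065) = 0.3796; trapped volume = 340.0 × 0.3796 = 129.06 mL.
Additional alveolar pressure from trapping ≈ V_trapped / C = 129.06 / 17.895 = 7.212 cmH2O.

7.2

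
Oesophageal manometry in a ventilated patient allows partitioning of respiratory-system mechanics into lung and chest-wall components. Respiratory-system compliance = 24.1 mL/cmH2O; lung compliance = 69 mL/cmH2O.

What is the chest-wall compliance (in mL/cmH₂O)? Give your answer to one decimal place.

1/Ccw = 1/Crs − 1/CL.
1/Ccw = 1/24.1 − 1/69 = 0.027.
Ccw = 37.037 mL/cmH2O.

37.0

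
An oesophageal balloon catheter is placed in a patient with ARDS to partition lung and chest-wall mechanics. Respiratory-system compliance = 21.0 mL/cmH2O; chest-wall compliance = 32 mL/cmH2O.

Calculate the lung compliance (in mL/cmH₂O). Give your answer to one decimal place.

1/CL = 1/Crs − 1/Ccw.
1/CL = 1/21.0 − 1/32 = 0.01637.
CL = 61.087 mL/cmH2O.

61.1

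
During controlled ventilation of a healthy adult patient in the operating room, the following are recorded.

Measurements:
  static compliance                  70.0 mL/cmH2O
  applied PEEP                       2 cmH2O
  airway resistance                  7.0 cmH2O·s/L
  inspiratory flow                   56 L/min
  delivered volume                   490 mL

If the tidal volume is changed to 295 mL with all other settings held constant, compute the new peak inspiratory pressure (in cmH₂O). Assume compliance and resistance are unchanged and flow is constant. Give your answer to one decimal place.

12.7

Flow: 56 L/min ÷ 60 = 0.9333 L/s.
PIP = Vt/C + R·V̇ + PEEP (constant-flow equation of motion).
Only the elastic term changes: ΔPIP = ΔVt / C = (295 − 490) / 70.0 = -2.786 cmH2O.
Original PIP = 490/70.0 + 7.0×0.9333 + 2 = 15.533 cmH2O; new PIP = 15.533 + (-2.786) = 12.747 cmH2O.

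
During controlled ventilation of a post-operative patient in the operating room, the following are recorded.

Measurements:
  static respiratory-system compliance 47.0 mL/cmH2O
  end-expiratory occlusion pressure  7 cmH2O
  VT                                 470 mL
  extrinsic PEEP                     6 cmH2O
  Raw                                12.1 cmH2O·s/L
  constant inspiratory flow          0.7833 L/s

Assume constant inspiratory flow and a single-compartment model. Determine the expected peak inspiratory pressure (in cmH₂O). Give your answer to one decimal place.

Total PEEP = 7 cmH2O (set 6 + intrinsic 1); this is the baseline alveolar pressure.
Equation of motion (constant flow): PIP = Vt/C + R·V̇ + PEEP.
PIP = 470/47.0 + 12.1×0.7833 + 7 = 10.0 + 9.478 + 7 = 26.478 cmH2O.

26.5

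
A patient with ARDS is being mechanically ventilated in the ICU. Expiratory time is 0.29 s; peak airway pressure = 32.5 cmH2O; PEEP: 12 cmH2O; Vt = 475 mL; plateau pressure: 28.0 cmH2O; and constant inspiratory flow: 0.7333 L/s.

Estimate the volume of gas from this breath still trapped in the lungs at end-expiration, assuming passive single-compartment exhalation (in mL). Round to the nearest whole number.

97

R = (PIP − Pplat)/V̇ = (32.5 − 28.0) / 0.7333 = 4.5/0.7333 = 6.137 cmH2O·s/L.
C = Vt/(Pplat − PEEP) = 475.0 / (28.0 − 12) = 475.0/16.0 = 29.688 mL/cmH2O.
τ = R × C = 6.137 × 0.02969 L/cmH2O = 0.1822 s.
Fraction remaining = e^(−Te/τ) = e^(−0.29/0.1822) = 0.2036.
Trapped volume = 475.0 × 0.2036 = 96.71 mL.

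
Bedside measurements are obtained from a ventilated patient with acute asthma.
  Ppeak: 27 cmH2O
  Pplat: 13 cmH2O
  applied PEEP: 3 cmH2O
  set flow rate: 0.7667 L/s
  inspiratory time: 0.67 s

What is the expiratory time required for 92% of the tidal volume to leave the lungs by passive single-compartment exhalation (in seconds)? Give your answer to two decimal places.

Vt = flow × Ti = 0.7667 L/s × 0.67 s × 1000 mL/L = 513.69 mL.
R = (PIP − Pplat)/V̇ = (27 − 13) / 0.7667 = 14.0/0.7667 = 18.26 cmH2O·s/L.
C = Vt/(Pplat − PEEP) = 513.69 / (13 − 3) = 513.69/10.0 = 51.369 mL/cmH2O.
τ = R × C = 18.26 × 0.05137 L/cmH2O = 0.938 s.
t = −τ·ln(1 − 0.92) = −0.938·ln(0.08) = 2.369 s.

2.37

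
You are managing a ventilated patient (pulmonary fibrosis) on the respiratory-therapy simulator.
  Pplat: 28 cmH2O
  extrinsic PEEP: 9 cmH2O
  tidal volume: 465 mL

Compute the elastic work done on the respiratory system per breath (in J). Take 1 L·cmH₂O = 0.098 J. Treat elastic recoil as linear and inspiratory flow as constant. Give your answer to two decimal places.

0.43

Elastic work ≈ ½ × (Pplat − PEEP) × Vt = 0.5 × (28 − 9) × 0.465 L = 0.5 × 19.0 × 0.465 = 4.418 L·cmH2O.
× 0.098 J/(L·cmH2O) → 0.433 J.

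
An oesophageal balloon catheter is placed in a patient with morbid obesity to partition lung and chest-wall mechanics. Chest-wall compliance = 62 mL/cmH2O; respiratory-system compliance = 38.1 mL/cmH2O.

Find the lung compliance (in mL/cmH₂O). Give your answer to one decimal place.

98.8

1/CL = 1/Crs − 1/Ccw.
1/CL = 1/38.1 − 1/62 = 0.01012.
CL = 98.814 mL/cmH2O.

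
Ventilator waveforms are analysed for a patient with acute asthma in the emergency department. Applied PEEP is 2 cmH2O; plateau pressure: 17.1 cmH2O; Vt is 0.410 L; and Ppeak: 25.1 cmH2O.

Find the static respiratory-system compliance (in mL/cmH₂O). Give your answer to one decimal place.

Cstat = Vt / (Pplat − PEEP) = 410 / (17.1 − 2) = 410 / 15.1 = 27.152 mL/cmH2O.

27.2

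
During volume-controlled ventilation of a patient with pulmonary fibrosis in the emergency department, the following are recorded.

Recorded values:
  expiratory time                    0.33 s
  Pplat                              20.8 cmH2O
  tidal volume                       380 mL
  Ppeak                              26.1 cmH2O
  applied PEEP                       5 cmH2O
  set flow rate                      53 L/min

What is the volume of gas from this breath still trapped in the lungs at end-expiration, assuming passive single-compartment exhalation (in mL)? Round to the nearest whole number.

Flow: 53 L/min ÷ 60 = 0.8833 L/s.
R = (PIP − Pplat)/V̇ = (26.1 − 20.8) / 0.8833 = 5.3/0.8833 = 6.0 cmH2O·s/L.
C = Vt/(Pplat − PEEP) = 380.0 / (20.8 − 5) = 380.0/15.8 = 24.051 mL/cmH2O.
τ = R × C = 6.0 × 0.02405 L/cmH2O = 0.1443 s.
Fraction remaining = e^(−Te/τ) = e^(−0.33/0.1443) = 0.1016.
Trapped volume = 380.0 × 0.1016 = 38.608 mL.

39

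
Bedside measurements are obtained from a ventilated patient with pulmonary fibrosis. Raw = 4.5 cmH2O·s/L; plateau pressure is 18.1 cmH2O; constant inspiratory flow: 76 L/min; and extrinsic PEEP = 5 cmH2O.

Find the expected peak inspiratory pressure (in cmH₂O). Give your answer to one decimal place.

23.8

Flow: 76 L/min ÷ 60 = 1.2667 L/s.
PIP = Pplat + Raw × flow = 18.1 + 4.5 × 1.2667 = 18.1 + 5.7 = 23.8 cmH2O.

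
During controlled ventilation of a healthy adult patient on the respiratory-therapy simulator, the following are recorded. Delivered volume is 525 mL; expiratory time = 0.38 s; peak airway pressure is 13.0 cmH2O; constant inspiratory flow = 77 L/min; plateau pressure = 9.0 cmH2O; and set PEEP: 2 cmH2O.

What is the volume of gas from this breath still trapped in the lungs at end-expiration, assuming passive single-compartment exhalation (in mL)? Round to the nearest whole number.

Flow: 77 L/min ÷ 60 = 1.2833 L/s.
R = (PIP − Pplat)/V̇ = (13.0 − 9.0) / 1.2833 = 4.0/1.2833 = 3.117 cmH2O·s/L.
C = Vt/(Pplat − PEEP) = 525.0 / (9.0 − 2) = 525.0/7.0 = 75.0 mL/cmH2O.
τ = R × C = 3.117 × 0.075 L/cmH2O = 0.2338 s.
Fraction remaining = e^(−Te/τ) = e^(−0.38/0.2338) = 0.1968.
Trapped volume = 525.0 × 0.1968 = 103.32 mL.

103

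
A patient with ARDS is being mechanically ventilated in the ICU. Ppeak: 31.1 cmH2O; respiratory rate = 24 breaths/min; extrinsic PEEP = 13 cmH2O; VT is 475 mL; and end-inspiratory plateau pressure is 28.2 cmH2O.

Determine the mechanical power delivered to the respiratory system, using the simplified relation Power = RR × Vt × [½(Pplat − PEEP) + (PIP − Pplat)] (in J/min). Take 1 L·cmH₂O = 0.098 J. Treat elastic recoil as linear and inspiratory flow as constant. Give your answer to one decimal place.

Per-breath work = Vt × [½(Pplat−PEEP) + (PIP−Pplat)] = 0.475 × [0.5×15.2 + 2.9] = 0.475 × 10.5 = 4.988 L·cmH2O.
Power = 24 × 4.988 = 119.71 L·cmH2O/min.
× 0.098 J/(L·cmH2O) → 11.732 J/min.

11.7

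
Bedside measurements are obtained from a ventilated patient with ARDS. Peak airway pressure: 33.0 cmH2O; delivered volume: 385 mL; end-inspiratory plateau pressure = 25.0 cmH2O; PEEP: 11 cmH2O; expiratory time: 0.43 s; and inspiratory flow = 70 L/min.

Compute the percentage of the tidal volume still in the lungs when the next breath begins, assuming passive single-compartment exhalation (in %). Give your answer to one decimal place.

Flow: 70 L/min ÷ 60 = 1.1667 L/s.
R = (PIP − Pplat)/V̇ = (33.0 − 25.0) / 1.1667 = 8.0/1.1667 = 6.857 cmH2O·s/L.
C = Vt/(Pplat − PEEP) = 385.0 / (25.0 − 11) = 385.0/14.0 = 27.5 mL/cmH2O.
τ = R × C = 6.857 × 0.0275 L/cmH2O = 0.1886 s.
Fraction remaining at end-expiration = e^(−Te/τ) = e^(−0.43/0.1886) = 0.1023 → 10.23%.

10.2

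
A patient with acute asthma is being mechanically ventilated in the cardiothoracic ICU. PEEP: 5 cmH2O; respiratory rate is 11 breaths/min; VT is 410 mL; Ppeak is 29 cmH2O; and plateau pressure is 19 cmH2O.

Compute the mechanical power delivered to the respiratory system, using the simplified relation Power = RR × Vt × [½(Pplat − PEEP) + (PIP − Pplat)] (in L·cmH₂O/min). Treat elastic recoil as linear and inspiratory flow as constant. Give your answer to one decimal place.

Per-breath work = Vt × [½(Pplat−PEEP) + (PIP−Pplat)] = 0.410 × [0.5×14.0 + 10.0] = 0.410 × 17.0 = 6.97 L·cmH2O.
Power = 11 × 6.97 = 76.67 L·cmH2O/min.

76.7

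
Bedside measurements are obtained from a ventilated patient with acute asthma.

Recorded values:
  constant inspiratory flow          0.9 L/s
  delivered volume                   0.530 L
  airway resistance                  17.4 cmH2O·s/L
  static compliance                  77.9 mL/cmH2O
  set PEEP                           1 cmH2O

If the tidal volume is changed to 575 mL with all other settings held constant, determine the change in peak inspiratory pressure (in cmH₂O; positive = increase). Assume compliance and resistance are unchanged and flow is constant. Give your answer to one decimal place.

PIP = Vt/C + R·V̇ + PEEP (constant-flow equation of motion).
Only the elastic term changes: ΔPIP = ΔVt / C = (575 − 530) / 77.9 = 0.5777 cmH2O.

0.6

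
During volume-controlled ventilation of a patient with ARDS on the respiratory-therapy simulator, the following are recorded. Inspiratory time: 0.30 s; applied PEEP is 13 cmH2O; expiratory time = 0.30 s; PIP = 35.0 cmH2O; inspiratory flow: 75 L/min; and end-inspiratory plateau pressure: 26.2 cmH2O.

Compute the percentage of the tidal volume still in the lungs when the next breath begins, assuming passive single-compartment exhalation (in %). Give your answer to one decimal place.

22.3

Flow: 75 L/min ÷ 60 = 1.25 L/s.
Vt = flow × Ti = 1.25 L/s × 0.30 s × 1000 mL/L = 375.0 mL.
R = (PIP − Pplat)/V̇ = (35.0 − 26.2) / 1.25 = 8.8/1.25 = 7.04 cmH2O·s/L.
C = Vt/(Pplat − PEEP) = 375.0 / (26.2 − 13) = 375.0/13.2 = 28.409 mL/cmH2O.
τ = R × C = 7.04 × 0.02841 L/cmH2O = 0.2 s.
Fraction remaining at end-expiration = e^(−Te/τ) = e^(−0.30/0.2) = 0.2231 → 22.31%.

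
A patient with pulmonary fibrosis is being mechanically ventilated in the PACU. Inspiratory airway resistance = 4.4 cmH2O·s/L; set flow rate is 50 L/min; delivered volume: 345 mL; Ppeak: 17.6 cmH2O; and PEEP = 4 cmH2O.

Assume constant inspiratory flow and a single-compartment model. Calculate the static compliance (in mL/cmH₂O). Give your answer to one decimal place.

34.7

Flow: 50 L/min ÷ 60 = 0.8333 L/s.
Equation of motion (constant flow): PIP = Vt/C + R·V̇ + PEEP.
Vt/C = PIP − R·V̇ − PEEP = 17.6 − 4.4×0.8333 − 4 = 17.6 − 3.667 − 4 = 9.933 cmH2O.
C = Vt / 9.933 = 345 / 9.933 = 34.733 mL/cmH2O.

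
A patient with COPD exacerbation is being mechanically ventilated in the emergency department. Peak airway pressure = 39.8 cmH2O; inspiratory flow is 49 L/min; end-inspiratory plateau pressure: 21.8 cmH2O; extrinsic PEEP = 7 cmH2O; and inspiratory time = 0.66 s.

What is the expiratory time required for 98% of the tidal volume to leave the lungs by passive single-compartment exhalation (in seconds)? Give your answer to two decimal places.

3.14

Flow: 49 L/min ÷ 60 = 0.8167 L/s.
Vt = flow × Ti = 0.8167 L/s × 0.66 s × 1000 mL/L = 539.02 mL.
R = (PIP − Pplat)/V̇ = (39.8 − 21.8) / 0.8167 = 18.0/0.8167 = 22.04 cmH2O·s/L.
C = Vt/(Pplat − PEEP) = 539.02 / (21.8 − 7) = 539.02/14.8 = 36.42 mL/cmH2O.
τ = R × C = 22.04 × 0.03642 L/cmH2O = 0.8027 s.
t = −τ·ln(1 − 0.98) = −0.8027·ln(0.02) = 3.14 s.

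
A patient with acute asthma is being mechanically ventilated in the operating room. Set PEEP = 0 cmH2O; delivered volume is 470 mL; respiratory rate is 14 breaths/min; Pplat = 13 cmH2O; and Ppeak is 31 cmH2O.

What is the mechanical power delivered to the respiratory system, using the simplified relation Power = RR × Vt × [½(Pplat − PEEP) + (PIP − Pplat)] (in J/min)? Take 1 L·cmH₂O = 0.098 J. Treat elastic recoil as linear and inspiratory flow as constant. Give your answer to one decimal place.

Per-breath work = Vt × [½(Pplat−PEEP) + (PIP−Pplat)] = 0.470 × [0.5×13.0 + 18.0] = 0.470 × 24.5 = 11.515 L·cmH2O.
Power = 14 × 11.515 = 161.21 L·cmH2O/min.
× 0.098 J/(L·cmH2O) → 15.799 J/min.

15.8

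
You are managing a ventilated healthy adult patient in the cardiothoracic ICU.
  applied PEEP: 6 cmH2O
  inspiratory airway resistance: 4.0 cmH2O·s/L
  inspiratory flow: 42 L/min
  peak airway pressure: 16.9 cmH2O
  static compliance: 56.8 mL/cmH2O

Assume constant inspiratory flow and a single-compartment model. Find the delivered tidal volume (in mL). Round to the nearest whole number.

460

Flow: 42 L/min ÷ 60 = 0.7 L/s.
Equation of motion (constant flow): PIP = Vt/C + R·V̇ + PEEP.
Vt/C = PIP − R·V̇ − PEEP = 16.9 − 2.8 − 6 = 8.1 cmH2O.
Vt = C × 8.1 = 56.8 × 8.1 = 460.08 mL.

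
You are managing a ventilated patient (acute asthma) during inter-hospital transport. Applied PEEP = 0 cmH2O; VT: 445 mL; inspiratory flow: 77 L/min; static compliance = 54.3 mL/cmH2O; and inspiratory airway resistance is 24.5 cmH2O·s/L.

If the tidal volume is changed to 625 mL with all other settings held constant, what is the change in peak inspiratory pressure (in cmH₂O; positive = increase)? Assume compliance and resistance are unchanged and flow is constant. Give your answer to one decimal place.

PIP = Vt/C + R·V̇ + PEEP (constant-flow equation of motion).
Only the elastic term changes: ΔPIP = ΔVt / C = (625 − 445) / 54.3 = 3.315 cmH2O.

3.3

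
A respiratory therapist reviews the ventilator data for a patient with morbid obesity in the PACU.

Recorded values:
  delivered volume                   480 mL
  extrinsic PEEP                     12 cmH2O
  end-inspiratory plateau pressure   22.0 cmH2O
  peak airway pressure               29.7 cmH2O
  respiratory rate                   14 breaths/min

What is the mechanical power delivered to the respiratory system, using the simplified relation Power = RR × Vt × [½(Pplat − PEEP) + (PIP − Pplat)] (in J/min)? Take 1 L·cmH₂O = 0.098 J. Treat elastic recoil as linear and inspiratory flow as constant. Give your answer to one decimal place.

Per-breath work = Vt × [½(Pplat−PEEP) + (PIP−Pplat)] = 0.480 × [0.5×10.0 + 7.7] = 0.480 × 12.7 = 6.096 L·cmH2O.
Power = 14 × 6.096 = 85.344 L·cmH2O/min.
× 0.098 J/(L·cmH2O) → 8.364 J/min.

8.4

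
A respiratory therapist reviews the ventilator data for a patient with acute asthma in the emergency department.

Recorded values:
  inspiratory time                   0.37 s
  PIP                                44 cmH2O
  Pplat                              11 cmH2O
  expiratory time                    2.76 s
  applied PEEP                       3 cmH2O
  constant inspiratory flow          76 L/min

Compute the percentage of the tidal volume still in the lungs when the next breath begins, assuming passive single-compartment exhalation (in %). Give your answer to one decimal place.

Flow: 76 L/min ÷ 60 = 1.2667 L/s.
Vt = flow × Ti = 1.2667 L/s × 0.37 s × 1000 mL/L = 468.68 mL.
R = (PIP − Pplat)/V̇ = (44 − 11) / 1.2667 = 33.0/1.2667 = 26.052 cmH2O·s/L.
C = Vt/(Pplat − PEEP) = 468.68 / (11 − 3) = 468.68/8.0 = 58.585 mL/cmH2O.
τ = R × C = 26.052 × 0.05859 L/cmH2O = 1.526 s.
Fraction remaining at end-expiration = e^(−Te/τ) = e^(−2.76/1.526) = 0.1639 → 16.39%.

16.4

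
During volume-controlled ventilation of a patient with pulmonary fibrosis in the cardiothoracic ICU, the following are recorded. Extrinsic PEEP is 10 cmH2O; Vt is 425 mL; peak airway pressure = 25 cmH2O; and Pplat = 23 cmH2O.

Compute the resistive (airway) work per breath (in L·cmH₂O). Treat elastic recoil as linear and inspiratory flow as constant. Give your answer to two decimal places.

0.85

With constant inspiratory flow the resistive pressure is constant at PIP − Pplat = 25 − 23 = 2.0 cmH2O, so resistive work = 2.0 × 0.425 = 0.85 L·cmH2O.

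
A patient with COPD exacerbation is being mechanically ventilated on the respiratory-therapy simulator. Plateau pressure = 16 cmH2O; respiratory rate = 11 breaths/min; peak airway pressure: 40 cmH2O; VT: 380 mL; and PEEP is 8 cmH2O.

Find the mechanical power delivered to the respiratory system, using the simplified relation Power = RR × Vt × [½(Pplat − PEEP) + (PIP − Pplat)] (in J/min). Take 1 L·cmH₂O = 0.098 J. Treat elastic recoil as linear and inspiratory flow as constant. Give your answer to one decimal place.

Per-breath work = Vt × [½(Pplat−PEEP) + (PIP−Pplat)] = 0.380 × [0.5×8.0 + 24.0] = 0.380 × 28.0 = 10.64 L·cmH2O.
Power = 11 × 10.64 = 117.04 L·cmH2O/min.
× 0.098 J/(L·cmH2O) → 11.47 J/min.

11.5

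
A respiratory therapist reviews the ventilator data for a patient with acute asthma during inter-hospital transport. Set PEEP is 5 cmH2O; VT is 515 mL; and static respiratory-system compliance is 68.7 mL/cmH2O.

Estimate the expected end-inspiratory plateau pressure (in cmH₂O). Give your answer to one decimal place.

12.5

Pplat = PEEP + Vt / Cstat = 5 + 515 / 68.7 = 5 + 7.496 = 12.496 cmH2O.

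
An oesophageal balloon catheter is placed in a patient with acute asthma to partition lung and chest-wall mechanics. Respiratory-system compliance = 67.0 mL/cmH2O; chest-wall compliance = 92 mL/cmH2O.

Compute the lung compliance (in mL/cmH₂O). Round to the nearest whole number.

1/CL = 1/Crs − 1/Ccw.
1/CL = 1/67.0 − 1/92 = 0.004056.
CL = 246.55 mL/cmH2O.

247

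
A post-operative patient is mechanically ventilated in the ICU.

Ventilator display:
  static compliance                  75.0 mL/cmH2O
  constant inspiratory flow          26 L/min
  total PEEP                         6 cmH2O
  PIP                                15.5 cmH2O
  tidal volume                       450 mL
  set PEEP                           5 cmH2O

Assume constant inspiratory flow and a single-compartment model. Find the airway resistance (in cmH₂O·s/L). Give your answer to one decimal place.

Flow: 26 L/min ÷ 60 = 0.4333 L/s.
Total PEEP = 6 cmH2O (set 5 + intrinsic 1); this is the baseline alveolar pressure.
Equation of motion (constant flow): PIP = Vt/C + R·V̇ + PEEP.
R·V̇ = PIP − Vt/C − PEEP = 15.5 − 450/75.0 − 6 = 15.5 − 6.0 − 6 = 3.5 cmH2O.
R = 3.5 / 0.4333 = 8.078 cmH2O·s/L.

8.1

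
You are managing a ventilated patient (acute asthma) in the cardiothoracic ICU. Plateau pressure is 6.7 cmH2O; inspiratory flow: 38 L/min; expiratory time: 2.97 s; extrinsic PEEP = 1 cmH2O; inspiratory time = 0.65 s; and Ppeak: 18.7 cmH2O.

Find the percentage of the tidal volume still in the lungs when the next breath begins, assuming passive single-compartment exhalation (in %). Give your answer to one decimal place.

Flow: 38 L/min ÷ 60 = 0.6333 L/s.
Vt = flow × Ti = 0.6333 L/s × 0.65 s × 1000 mL/L = 411.65 mL.
R = (PIP − Pplat)/V̇ = (18.7 − 6.7) / 0.6333 = 12.0/0.6333 = 18.948 cmH2O·s/L.
C = Vt/(Pplat − PEEP) = 411.65 / (6.7 − 1) = 411.65/5.7 = 72.219 mL/cmH2O.
τ = R × C = 18.948 × 0.07222 L/cmH2O = 1.368 s.
Fraction remaining at end-expiration = e^(−Te/τ) = e^(−2.97/1.368) = 0.1141 → 11.41%.

11.4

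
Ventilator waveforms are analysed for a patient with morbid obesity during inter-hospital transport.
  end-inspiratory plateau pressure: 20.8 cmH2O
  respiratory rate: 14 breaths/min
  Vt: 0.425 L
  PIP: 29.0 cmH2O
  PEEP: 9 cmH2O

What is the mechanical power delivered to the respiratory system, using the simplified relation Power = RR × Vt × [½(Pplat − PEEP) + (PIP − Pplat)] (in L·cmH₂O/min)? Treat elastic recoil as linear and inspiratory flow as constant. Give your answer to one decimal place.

Per-breath work = Vt × [½(Pplat−PEEP) + (PIP−Pplat)] = 0.425 × [0.5×11.8 + 8.2] = 0.425 × 14.1 = 5.993 L·cmH2O.
Power = 14 × 5.993 = 83.902 L·cmH2O/min.

83.9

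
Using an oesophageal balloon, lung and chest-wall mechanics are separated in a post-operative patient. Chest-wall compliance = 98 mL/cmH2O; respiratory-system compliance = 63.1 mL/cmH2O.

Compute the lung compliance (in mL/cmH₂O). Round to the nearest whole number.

1/CL = 1/Crs − 1/Ccw.
1/CL = 1/63.1 − 1/98 = 0.005644.
CL = 177.18 mL/cmH2O.

177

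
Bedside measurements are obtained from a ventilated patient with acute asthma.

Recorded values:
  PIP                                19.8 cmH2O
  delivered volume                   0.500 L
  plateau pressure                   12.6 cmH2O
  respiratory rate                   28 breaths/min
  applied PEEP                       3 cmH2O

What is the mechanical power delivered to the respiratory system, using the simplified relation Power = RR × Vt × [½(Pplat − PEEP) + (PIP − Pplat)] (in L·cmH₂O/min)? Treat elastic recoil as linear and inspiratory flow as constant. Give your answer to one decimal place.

Per-breath work = Vt × [½(Pplat−PEEP) + (PIP−Pplat)] = 0.500 × [0.5×9.6 + 7.2] = 0.500 × 12.0 = 6.0 L·cmH2O.
Power = 28 × 6.0 = 168.0 L·cmH2O/min.

168.0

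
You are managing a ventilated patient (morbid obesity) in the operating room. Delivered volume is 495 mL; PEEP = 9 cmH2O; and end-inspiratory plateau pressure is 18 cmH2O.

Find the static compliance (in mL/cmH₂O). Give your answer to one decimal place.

Cstat = Vt / (Pplat − PEEP) = 495 / (18 − 9) = 495 / 9.0 = 55.0 mL/cmH2O.

55.0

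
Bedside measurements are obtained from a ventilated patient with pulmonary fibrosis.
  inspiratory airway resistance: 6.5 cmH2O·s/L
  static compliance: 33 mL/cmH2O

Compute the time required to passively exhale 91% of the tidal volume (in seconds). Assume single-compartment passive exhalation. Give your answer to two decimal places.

0.52

τ = R × C = 6.5 × 33 mL/cmH2O = 6.5 × 0.033 L/cmH2O = 0.2145 s.
Exhaled fraction f = 1 − e^(−t/τ) → t = −τ·ln(1 − f) = −0.2145·ln(0.09) = 0.5165 s.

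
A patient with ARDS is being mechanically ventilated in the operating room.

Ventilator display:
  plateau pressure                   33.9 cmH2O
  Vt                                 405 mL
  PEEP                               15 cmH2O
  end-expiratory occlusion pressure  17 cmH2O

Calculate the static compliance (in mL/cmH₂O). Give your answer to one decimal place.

24.0

End-expiratory occlusion gives total PEEP = 17 cmH2O (intrinsic PEEP = 17 − 15 = 2). Use total PEEP for the elastic gradient.
Cstat = Vt / (Pplat − PEEPtotal) = 405 / (33.9 − 17) = 405 / 16.9 = 23.964 mL/cmH2O.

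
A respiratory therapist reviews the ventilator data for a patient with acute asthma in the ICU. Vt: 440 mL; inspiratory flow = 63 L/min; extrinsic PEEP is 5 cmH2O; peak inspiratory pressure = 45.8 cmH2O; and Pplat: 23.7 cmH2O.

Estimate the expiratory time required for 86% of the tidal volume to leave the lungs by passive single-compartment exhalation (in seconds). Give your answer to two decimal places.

Flow: 63 L/min ÷ 60 = 1.05 L/s.
R = (PIP − Pplat)/V̇ = (45.8 − 23.7) / 1.05 = 22.1/1.05 = 21.048 cmH2O·s/L.
C = Vt/(Pplat − PEEP) = 440.0 / (23.7 − 5) = 440.0/18.7 = 23.529 mL/cmH2O.
τ = R × C = 21.048 × 0.02353 L/cmH2O = 0.4953 s.
t = −τ·ln(1 − 0.86) = −0.4953·ln(0.14) = 0.9738 s.

0.97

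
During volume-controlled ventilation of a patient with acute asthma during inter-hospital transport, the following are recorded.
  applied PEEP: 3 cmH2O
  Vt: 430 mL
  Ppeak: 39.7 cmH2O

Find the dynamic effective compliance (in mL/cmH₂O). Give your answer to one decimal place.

11.7

Dynamic compliance = Vt / (PIP − PEEP) = 430 / (39.7 − 3) = 430 / 36.7 = 11.717 mL/cmH2O.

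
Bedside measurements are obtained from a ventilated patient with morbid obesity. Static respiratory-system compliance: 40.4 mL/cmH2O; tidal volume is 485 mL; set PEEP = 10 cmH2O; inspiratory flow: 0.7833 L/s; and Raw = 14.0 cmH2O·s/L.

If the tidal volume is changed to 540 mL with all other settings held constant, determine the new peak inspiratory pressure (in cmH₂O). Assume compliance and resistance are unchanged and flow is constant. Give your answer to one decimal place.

PIP = Vt/C + R·V̇ + PEEP (constant-flow equation of motion).
Only the elastic term changes: ΔPIP = ΔVt / C = (540 − 485) / 40.4 = 1.361 cmH2O.
Original PIP = 485/40.4 + 14.0×0.7833 + 10 = 32.971 cmH2O; new PIP = 32.971 + (1.361) = 34.332 cmH2O.

34.3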